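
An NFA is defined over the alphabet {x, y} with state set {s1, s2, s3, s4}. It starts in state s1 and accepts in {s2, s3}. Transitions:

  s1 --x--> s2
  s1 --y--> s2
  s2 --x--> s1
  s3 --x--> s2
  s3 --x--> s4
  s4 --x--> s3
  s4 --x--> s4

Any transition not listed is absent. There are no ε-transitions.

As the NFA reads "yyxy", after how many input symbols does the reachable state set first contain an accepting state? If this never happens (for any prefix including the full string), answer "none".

1

Start in {s1}.
Read 'y': {s1} → {s2}.
None of the earlier sets intersect F, but {s2} does.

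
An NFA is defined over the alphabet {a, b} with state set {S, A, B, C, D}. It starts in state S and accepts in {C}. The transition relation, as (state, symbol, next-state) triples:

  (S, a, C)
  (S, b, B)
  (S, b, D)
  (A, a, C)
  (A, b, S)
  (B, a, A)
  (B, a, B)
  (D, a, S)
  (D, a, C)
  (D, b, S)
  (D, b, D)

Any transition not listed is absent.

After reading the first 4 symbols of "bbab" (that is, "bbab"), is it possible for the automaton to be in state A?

No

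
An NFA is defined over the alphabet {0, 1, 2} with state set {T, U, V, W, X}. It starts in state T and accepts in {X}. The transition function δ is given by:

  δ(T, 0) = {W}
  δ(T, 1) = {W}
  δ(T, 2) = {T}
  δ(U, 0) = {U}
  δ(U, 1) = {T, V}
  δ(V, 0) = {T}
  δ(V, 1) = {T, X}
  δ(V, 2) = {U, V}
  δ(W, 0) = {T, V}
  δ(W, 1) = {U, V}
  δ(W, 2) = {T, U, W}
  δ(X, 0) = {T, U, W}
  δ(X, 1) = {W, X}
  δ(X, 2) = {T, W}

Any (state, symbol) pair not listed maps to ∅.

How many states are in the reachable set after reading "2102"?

3

Start in {T}.
Read '2': {T} → {T}.
Read '1': {T} → {W}.
Read '0': {W} → {T, V}.
Read '2': {T, V} → {T, U, V}.
That set has 3 states.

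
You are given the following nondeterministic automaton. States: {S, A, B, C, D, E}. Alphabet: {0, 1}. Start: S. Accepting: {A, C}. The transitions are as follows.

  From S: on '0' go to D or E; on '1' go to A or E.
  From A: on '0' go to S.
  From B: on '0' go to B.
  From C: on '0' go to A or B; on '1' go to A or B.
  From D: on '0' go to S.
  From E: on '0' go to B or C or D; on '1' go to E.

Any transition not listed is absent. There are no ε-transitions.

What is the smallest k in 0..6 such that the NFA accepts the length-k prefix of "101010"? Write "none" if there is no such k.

Start in {S}.
Read '1': {S} → {A, E}.
None of the earlier sets intersect F, but {A, E} does.

1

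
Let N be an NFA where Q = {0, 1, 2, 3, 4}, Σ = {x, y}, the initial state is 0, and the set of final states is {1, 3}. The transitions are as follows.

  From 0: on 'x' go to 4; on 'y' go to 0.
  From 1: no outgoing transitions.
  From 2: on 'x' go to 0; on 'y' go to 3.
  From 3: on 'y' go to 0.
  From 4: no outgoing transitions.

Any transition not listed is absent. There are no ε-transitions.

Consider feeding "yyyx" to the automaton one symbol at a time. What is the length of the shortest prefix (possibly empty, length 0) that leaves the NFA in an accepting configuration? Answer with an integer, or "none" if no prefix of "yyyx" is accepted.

Start in {0}.
Read 'y': {0} → {0}.
Read 'y': {0} → {0}.
Read 'y': {0} → {0}.
Read 'x': {0} → {4}.
No reachable set along the way intersects F.

none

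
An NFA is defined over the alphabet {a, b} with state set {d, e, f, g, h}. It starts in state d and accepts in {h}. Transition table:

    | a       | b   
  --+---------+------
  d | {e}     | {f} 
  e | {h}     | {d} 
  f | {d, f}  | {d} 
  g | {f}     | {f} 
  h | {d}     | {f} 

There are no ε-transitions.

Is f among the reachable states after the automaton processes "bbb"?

Yes

Start in {d}.
Read 'b': d→{f}; now {f}.
Read 'b': f→{d}; now {d}.
Read 'b': d→{f}; now {f}.
State f is in {f}.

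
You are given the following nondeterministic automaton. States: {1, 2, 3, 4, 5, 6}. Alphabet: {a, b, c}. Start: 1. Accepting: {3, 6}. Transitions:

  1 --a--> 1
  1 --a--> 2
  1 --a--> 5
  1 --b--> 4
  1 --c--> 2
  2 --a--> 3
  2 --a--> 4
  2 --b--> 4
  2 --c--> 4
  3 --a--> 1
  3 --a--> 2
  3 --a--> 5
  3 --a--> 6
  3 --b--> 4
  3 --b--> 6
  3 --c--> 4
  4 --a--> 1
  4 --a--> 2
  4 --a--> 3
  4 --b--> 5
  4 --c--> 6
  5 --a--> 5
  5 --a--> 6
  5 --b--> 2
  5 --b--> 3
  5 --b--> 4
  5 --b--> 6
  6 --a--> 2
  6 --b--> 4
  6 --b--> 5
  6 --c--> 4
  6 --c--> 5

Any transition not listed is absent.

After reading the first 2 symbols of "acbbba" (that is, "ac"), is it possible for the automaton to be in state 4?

Yes

Start in {1}.
Read 'a': {1} → {1, 2, 5}.
Read 'c': {1, 2, 5} → {2, 4}.
State 4 is in {2, 4}.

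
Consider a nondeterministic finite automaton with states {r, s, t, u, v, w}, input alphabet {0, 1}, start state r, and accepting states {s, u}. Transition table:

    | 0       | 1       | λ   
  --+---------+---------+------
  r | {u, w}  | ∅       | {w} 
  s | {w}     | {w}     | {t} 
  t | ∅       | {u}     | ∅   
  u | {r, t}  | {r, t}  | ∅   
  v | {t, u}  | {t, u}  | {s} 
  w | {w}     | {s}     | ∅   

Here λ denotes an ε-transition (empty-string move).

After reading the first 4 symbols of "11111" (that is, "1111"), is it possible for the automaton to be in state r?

No

Start: ε-closure({r}) = {r, w}.
Read '1': {r, w} → {s, t}.
Read '1': {s, t} → {u, w}.
Read '1': {u, w} → {r, s, t, w}.
Read '1': {r, s, t, w} → {s, t, u, w}.
State r is not in {s, t, u, w}.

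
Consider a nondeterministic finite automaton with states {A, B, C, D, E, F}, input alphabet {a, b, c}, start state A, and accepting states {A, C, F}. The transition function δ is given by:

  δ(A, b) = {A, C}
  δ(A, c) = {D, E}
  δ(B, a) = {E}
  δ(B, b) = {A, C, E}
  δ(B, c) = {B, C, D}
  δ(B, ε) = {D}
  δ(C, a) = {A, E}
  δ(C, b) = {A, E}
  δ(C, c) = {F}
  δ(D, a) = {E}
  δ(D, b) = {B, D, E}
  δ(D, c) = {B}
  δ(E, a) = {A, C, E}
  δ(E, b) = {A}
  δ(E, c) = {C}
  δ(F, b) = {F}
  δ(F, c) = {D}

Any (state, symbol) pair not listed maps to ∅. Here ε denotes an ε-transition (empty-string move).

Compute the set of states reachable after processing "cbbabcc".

Start in {A}.
Read 'c': A→{D, E}; now {D, E}.
Read 'b': D→{B, D, E}, E→{A}; now {A, B, D, E}.
Read 'b': A→{A, C}, B→{A, C, E}, D→{B, D, E}, E→{A}; now {A, B, C, D, E}.
Read 'a': A→∅, B→{E}, C→{A, E}, D→{E}, E→{A, C, E}; now {A, C, E}.
Read 'b': A→{A, C}, C→{A, E}, E→{A}; now {A, C, E}.
Read 'c': A→{D, E}, C→{F}, E→{C}; now {C, D, E, F}.
Read 'c': C→{F}, D→{B}, E→{C}, F→{D}; now {B, C, D, F}.

{B, C, D, F}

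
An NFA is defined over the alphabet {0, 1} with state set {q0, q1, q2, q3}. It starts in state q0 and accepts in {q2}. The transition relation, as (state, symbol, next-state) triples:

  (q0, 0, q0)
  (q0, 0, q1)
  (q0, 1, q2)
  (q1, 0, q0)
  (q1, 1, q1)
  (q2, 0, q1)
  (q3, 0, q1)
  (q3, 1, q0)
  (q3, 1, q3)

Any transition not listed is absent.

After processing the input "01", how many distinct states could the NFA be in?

Start in {q0}.
Read '0': q0→{q0, q1}; now {q0, q1}.
Read '1': q0→{q2}, q1→{q1}; now {q1, q2}.
That set has 2 states.

2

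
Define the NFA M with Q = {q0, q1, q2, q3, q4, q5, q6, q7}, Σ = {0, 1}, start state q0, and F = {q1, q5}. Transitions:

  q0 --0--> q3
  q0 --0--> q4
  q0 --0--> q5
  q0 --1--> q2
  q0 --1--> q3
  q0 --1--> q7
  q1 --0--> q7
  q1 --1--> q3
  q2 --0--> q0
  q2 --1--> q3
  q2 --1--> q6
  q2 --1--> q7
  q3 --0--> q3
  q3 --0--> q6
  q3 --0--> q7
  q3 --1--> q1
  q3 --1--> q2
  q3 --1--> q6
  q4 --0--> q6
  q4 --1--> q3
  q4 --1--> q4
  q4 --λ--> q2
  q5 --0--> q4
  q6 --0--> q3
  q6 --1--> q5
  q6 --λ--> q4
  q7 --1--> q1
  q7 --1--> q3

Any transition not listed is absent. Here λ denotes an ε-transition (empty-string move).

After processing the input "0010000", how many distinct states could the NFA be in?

7

Start in {q0}.
Read '0': {q0} → {q2, q3, q4, q5}.
Read '0': {q2, q3, q4, q5} → {q0, q2, q3, q4, q6, q7}.
Read '1': {q0, q2, q3, q4, q6, q7} → {q1, q2, q3, q4, q5, q6, q7}.
Read '0': {q1, q2, q3, q4, q5, q6, q7} → {q0, q2, q3, q4, q6, q7}.
Read '0': {q0, q2, q3, q4, q6, q7} → {q0, q2, q3, q4, q5, q6, q7}.
Read '0': {q0, q2, q3, q4, q5, q6, q7} → {q0, q2, q3, q4, q5, q6, q7}.
Read '0': {q0, q2, q3, q4, q5, q6, q7} → {q0, q2, q3, q4, q5, q6, q7}.
That set has 7 states.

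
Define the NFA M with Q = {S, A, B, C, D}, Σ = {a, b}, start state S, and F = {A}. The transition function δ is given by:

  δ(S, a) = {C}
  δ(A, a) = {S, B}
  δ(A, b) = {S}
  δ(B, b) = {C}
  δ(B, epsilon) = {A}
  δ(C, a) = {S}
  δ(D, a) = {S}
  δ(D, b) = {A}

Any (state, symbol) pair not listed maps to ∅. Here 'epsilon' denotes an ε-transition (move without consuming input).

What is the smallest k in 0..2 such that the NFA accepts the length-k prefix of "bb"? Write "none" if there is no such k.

none

Start in {S}.
Read 'b': {S} → ∅.
The set is empty and remains empty for the remaining 1 symbol.
No reachable set along the way intersects F.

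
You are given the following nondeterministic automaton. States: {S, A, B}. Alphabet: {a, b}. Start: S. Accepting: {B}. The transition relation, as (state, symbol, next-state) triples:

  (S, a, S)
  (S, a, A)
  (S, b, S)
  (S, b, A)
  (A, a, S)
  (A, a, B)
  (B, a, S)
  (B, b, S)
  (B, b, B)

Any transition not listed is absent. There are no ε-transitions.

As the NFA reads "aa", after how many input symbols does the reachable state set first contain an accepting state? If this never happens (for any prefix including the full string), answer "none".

Start in {S}.
Read 'a': {S} → {S, A}.
Read 'a': {S, A} → {S, A, B}.
None of the earlier sets intersect F, but {S, A, B} does.

2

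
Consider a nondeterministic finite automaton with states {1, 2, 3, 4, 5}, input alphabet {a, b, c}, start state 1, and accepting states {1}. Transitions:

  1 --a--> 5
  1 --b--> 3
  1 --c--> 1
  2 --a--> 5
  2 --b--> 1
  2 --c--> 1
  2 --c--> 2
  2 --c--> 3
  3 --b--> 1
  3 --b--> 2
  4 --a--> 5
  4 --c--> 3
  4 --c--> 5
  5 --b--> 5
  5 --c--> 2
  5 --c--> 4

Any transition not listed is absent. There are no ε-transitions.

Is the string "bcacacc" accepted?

Start in {1}.
Read 'b': {1} → {3}.
Read 'c': {3} → ∅.
The set is empty and remains empty for the remaining 5 symbols.
The final set ∅ contains no accepting state.

No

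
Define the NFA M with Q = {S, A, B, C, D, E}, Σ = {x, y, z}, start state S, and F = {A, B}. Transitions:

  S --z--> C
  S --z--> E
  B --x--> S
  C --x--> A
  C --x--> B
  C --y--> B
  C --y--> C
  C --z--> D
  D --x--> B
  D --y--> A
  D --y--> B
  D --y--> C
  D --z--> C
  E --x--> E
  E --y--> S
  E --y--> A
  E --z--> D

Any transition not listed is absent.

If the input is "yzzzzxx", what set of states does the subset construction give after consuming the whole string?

∅

Start in {S}.
Read 'y': {S} → ∅.
The set is empty and remains empty for the remaining 6 symbols.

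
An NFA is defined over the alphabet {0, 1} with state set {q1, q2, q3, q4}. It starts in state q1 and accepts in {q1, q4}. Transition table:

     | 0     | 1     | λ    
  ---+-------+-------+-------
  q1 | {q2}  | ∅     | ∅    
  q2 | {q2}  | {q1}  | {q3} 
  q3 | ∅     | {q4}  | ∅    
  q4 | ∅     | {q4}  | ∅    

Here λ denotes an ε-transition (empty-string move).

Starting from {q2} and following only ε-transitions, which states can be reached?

Begin with {q2}.
ε-move q2 → q3; add q3.

{q2, q3}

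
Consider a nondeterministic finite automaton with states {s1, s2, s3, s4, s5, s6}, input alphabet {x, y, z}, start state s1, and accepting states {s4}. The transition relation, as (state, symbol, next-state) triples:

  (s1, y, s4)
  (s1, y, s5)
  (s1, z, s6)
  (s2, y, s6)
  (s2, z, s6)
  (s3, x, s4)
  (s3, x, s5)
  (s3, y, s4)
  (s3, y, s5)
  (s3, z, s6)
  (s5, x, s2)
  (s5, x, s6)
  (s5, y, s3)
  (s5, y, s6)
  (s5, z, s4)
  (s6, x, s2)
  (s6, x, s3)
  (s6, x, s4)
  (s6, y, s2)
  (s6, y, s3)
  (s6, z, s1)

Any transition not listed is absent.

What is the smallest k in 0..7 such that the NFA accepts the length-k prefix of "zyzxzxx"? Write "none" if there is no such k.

Start in {s1}.
Read 'z': s1→{s6}; now {s6}.
Read 'y': s6→{s2, s3}; now {s2, s3}.
Read 'z': s2→{s6}, s3→{s6}; now {s6}.
Read 'x': s6→{s2, s3, s4}; now {s2, s3, s4}.
None of the earlier sets intersect F, but {s2, s3, s4} does.

4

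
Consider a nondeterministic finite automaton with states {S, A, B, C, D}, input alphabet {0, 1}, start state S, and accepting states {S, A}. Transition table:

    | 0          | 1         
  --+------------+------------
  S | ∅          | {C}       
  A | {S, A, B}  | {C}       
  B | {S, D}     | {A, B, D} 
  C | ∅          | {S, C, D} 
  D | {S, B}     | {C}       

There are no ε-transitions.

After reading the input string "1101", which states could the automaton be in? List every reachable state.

{A, B, C, D}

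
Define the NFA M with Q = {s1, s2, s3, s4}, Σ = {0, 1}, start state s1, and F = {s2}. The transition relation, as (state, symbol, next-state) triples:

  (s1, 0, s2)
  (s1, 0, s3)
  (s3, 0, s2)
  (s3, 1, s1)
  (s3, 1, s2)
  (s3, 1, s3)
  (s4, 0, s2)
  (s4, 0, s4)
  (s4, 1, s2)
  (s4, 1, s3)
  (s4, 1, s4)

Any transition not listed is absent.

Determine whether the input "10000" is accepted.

Start in {s1}.
Read '1': {s1} → ∅.
The set is empty and remains empty for the remaining 4 symbols.
The final set ∅ contains no accepting state.

No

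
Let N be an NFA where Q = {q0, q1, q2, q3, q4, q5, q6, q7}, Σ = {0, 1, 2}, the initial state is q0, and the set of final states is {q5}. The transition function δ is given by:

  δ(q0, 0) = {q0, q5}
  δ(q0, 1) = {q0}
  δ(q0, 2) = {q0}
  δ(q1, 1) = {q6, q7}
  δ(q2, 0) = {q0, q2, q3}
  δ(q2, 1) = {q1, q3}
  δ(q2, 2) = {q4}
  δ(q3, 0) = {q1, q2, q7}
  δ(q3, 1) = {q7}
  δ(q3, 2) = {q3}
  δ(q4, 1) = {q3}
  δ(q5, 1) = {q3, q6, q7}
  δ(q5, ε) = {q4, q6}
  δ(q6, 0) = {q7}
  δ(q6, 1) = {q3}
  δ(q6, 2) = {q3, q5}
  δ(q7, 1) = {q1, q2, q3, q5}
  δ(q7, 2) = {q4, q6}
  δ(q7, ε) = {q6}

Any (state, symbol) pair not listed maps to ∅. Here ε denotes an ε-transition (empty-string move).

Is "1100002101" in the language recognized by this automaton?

Start in {q0}.
Read '1': {q0} → {q0}.
Read '1': {q0} → {q0}.
Read '0': {q0} → {q0, q4, q5, q6}.
Read '0': {q0, q4, q5, q6} → {q0, q4, q5, q6, q7}.
Read '0': {q0, q4, q5, q6, q7} → {q0, q4, q5, q6, q7}.
Read '0': {q0, q4, q5, q6, q7} → {q0, q4, q5, q6, q7}.
Read '2': {q0, q4, q5, q6, q7} → {q0, q3, q4, q5, q6}.
Read '1': {q0, q3, q4, q5, q6} → {q0, q3, q6, q7}.
Read '0': {q0, q3, q6, q7} → {q0, q1, q2, q4, q5, q6, q7}.
Read '1': {q0, q1, q2, q4, q5, q6, q7} → {q0, q1, q2, q3, q4, q5, q6, q7}.
The final set {q0, q1, q2, q3, q4, q5, q6, q7} contains the accepting state q5.

Yes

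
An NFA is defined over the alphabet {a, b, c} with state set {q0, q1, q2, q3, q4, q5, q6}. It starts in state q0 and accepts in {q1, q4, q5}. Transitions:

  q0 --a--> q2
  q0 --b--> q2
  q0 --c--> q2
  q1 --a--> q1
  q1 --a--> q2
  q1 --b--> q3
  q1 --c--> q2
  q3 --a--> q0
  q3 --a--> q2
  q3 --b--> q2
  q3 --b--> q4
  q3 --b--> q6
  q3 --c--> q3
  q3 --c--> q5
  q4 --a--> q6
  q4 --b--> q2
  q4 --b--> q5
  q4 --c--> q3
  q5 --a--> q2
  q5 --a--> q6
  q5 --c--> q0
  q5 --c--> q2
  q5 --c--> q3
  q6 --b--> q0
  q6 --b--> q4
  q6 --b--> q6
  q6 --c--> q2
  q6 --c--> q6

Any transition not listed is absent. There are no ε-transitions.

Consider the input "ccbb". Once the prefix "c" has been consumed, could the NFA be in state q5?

No

Start in {q0}.
Read 'c': {q0} → {q2}.
State q5 is not in {q2}.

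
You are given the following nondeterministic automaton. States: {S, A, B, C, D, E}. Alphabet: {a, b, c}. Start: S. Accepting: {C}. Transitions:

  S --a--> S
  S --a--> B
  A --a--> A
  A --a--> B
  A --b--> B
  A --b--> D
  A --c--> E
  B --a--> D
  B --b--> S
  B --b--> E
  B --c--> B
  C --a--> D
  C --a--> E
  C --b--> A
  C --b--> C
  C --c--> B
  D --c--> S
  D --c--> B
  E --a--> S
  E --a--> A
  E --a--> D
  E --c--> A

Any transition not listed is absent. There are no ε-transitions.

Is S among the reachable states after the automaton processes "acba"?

Yes

Start in {S}.
Read 'a': S→{S, B}; now {S, B}.
Read 'c': S→∅, B→{B}; now {B}.
Read 'b': B→{S, E}; now {S, E}.
Read 'a': S→{S, B}, E→{S, A, D}; now {S, A, B, D}.
State S is in {S, A, B, D}.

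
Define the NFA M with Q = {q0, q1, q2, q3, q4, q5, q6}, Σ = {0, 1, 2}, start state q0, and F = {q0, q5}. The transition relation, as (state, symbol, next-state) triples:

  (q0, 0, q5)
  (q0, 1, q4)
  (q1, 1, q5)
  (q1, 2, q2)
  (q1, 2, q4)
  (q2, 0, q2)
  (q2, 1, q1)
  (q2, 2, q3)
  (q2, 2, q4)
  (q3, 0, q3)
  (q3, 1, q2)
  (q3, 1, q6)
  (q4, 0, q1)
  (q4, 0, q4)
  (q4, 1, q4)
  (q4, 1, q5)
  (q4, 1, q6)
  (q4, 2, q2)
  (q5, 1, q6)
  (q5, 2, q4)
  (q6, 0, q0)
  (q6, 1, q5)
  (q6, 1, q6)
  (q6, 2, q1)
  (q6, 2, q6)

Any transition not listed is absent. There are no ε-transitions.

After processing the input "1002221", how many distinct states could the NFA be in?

5

Start in {q0}.
Read '1': q0→{q4}; now {q4}.
Read '0': q4→{q1, q4}; now {q1, q4}.
Read '0': q1→∅, q4→{q1, q4}; now {q1, q4}.
Read '2': q1→{q2, q4}, q4→{q2}; now {q2, q4}.
Read '2': q2→{q3, q4}, q4→{q2}; now {q2, q3, q4}.
Read '2': q2→{q3, q4}, q3→∅, q4→{q2}; now {q2, q3, q4}.
Read '1': q2→{q1}, q3→{q2, q6}, q4→{q4, q5, q6}; now {q1, q2, q4, q5, q6}.
That set has 5 states.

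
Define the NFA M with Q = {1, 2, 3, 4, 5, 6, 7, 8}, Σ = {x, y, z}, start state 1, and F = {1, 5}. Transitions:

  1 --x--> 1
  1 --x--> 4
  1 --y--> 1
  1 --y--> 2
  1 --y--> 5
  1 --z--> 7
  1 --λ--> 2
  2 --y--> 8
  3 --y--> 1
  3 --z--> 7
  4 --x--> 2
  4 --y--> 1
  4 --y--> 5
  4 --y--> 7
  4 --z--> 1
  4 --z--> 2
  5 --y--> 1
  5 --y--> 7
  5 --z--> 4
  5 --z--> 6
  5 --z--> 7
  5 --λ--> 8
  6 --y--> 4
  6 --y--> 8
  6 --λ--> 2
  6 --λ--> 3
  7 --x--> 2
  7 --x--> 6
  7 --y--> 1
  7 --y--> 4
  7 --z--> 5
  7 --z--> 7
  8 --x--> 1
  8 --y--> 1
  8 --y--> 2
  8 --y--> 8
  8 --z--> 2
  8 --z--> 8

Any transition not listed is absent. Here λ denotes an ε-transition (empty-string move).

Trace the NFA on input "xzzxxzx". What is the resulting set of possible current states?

{1, 2, 3, 4, 6}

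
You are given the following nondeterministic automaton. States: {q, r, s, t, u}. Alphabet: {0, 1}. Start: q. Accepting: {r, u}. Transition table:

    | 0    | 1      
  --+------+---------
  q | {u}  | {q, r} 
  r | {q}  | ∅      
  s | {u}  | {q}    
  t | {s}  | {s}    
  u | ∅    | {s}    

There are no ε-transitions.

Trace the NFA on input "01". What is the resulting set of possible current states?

Start in {q}.
Read '0': q→{u}; now {u}.
Read '1': u→{s}; now {s}.

{s}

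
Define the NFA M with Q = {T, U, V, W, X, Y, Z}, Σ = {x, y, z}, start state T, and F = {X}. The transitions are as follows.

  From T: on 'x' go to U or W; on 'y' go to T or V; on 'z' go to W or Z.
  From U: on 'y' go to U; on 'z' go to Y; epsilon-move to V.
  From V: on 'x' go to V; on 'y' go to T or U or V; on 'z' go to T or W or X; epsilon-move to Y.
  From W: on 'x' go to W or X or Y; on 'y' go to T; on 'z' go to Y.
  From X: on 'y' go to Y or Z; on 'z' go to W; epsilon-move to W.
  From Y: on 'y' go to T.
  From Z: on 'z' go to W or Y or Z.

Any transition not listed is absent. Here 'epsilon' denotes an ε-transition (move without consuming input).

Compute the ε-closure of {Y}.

{Y}

Begin with {Y}.
No ε-moves leave this set, so the closure equals the set itself.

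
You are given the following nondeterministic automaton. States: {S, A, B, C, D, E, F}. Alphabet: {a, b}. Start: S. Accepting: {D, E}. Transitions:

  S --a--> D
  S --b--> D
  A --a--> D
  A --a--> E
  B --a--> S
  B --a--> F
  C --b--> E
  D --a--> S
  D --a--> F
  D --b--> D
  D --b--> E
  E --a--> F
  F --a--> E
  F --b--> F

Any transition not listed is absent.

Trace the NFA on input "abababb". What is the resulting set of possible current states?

Start in {S}.
Read 'a': {S} → {D}.
Read 'b': {D} → {D, E}.
Read 'a': {D, E} → {S, F}.
Read 'b': {S, F} → {D, F}.
Read 'a': {D, F} → {S, E, F}.
Read 'b': {S, E, F} → {D, F}.
Read 'b': {D, F} → {D, E, F}.

{D, E, F}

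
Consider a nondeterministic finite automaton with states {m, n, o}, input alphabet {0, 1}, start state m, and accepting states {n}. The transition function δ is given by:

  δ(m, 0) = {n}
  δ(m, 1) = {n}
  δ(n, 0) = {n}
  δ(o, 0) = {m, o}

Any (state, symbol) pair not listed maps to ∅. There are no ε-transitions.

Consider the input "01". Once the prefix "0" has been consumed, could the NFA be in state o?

Start in {m}.
Read '0': m→{n}; now {n}.
State o is not in {n}.

No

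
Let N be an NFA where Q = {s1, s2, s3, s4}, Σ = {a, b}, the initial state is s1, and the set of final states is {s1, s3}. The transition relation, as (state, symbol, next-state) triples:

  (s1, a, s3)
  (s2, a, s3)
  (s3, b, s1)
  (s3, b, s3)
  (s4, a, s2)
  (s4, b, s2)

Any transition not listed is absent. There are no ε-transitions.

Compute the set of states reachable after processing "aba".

Start in {s1}.
Read 'a': s1→{s3}; now {s3}.
Read 'b': s3→{s1, s3}; now {s1, s3}.
Read 'a': s1→{s3}, s3→∅; now {s3}.

{s3}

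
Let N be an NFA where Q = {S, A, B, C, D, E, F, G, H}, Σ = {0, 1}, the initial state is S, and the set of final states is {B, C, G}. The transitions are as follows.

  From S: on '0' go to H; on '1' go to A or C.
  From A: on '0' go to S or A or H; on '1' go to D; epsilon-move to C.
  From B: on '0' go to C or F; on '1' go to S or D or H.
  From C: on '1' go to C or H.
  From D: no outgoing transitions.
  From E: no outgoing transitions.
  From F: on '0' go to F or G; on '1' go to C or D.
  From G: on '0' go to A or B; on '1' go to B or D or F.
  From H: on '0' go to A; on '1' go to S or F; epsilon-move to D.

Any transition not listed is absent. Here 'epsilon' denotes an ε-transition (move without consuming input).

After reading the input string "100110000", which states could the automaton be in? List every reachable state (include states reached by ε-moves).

{S, A, B, C, D, F, G, H}

Start in {S}.
Read '1': S→{A, C}; now {A, C}.
Read '0': A→{S, A, H}, C→∅; union {S, A, H}; ε-closure = {S, A, C, D, H}.
Read '0': S→{H}, A→{S, A, H}, C→∅, D→∅, H→{A}; union {S, A, H}; ε-closure = {S, A, C, D, H}.
Read '1': S→{A, C}, A→{D}, C→{C, H}, D→∅, H→{S, F}; now {S, A, C, D, F, H}.
Read '1': S→{A, C}, A→{D}, C→{C, H}, D→∅, F→{C, D}, H→{S, F}; now {S, A, C, D, F, H}.
Read '0': S→{H}, A→{S, A, H}, C→∅, D→∅, F→{F, G}, H→{A}; union {S, A, F, G, H}; ε-closure = {S, A, C, D, F, G, H}.
Read '0': S→{H}, A→{S, A, H}, C→∅, D→∅, F→{F, G}, G→{A, B}, H→{A}; union {S, A, B, F, G, H}; ε-closure = {S, A, B, C, D, F, G, H}.
Read '0': S→{H}, A→{S, A, H}, B→{C, F}, C→∅, D→∅, F→{F, G}, G→{A, B}, H→{A}; union {S, A, B, C, F, G, H}; ε-closure = {S, A, B, C, D, F, G, H}.
Read '0': S→{H}, A→{S, A, H}, B→{C, F}, C→∅, D→∅, F→{F, G}, G→{A, B}, H→{A}; union {S, A, B, C, F, G, H}; ε-closure = {S, A, B, C, D, F, G, H}.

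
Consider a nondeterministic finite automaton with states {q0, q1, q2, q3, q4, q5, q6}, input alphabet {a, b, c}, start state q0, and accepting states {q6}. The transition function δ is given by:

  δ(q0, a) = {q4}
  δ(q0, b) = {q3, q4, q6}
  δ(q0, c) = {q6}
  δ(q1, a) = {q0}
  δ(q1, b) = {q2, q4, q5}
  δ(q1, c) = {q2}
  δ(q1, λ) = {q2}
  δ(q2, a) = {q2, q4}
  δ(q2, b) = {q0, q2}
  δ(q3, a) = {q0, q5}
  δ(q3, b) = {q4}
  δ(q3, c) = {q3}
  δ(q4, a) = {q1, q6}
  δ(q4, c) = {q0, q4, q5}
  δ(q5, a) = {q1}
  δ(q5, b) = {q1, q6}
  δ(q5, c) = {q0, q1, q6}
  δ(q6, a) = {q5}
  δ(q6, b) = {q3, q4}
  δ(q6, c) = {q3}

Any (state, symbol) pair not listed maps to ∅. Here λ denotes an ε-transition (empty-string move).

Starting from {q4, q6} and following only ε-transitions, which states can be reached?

Begin with {q4, q6}.
No ε-moves leave this set, so the closure equals the set itself.

{q4, q6}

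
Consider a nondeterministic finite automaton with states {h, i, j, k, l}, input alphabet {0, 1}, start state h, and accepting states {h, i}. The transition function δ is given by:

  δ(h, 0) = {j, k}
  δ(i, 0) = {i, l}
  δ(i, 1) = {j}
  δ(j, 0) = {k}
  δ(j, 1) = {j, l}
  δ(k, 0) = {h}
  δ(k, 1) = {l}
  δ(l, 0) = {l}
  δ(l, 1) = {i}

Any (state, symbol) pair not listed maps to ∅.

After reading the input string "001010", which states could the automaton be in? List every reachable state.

{i, l}

Start in {h}.
Read '0': {h} → {j, k}.
Read '0': {j, k} → {h, k}.
Read '1': {h, k} → {l}.
Read '0': {l} → {l}.
Read '1': {l} → {i}.
Read '0': {i} → {i, l}.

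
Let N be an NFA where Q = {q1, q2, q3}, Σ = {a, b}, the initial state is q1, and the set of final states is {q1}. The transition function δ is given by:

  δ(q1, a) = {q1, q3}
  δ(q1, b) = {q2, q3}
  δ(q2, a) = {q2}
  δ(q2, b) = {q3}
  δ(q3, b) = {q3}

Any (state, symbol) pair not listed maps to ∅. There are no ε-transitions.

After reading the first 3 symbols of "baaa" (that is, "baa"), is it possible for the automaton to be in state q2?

Yes

Start in {q1}.
Read 'b': {q1} → {q2, q3}.
Read 'a': {q2, q3} → {q2}.
Read 'a': {q2} → {q2}.
State q2 is in {q2}.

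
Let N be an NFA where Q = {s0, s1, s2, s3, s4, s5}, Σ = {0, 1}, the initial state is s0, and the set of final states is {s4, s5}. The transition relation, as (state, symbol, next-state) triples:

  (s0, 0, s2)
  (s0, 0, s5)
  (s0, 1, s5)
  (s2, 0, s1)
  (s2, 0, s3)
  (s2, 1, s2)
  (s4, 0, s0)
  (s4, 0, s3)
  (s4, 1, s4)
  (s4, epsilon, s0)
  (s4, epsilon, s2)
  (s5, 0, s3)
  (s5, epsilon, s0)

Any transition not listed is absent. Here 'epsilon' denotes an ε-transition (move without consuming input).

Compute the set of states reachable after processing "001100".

{s0, s1, s2, s3, s5}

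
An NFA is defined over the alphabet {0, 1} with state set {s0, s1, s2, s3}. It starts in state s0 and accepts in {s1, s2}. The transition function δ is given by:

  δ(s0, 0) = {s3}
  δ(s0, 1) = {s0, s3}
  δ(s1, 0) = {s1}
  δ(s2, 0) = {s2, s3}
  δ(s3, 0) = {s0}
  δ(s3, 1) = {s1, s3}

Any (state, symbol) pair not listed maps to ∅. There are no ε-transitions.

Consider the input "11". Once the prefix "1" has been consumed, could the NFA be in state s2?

No

Start in {s0}.
Read '1': {s0} → {s0, s3}.
State s2 is not in {s0, s3}.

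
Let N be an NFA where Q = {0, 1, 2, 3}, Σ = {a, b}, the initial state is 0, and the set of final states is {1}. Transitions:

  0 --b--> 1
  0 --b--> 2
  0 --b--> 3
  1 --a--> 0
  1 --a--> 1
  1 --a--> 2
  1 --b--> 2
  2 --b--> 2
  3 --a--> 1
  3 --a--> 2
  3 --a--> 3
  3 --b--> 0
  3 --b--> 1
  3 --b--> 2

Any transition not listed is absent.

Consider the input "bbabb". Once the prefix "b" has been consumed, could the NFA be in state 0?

No

Start in {0}.
Read 'b': {0} → {1, 2, 3}.
State 0 is not in {1, 2, 3}.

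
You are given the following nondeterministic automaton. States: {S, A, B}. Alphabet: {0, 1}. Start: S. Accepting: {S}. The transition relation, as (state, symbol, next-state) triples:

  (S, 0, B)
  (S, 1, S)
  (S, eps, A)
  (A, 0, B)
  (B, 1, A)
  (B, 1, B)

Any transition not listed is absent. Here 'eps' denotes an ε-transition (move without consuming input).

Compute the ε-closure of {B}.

{B}

Begin with {B}.
No ε-moves leave this set, so the closure equals the set itself.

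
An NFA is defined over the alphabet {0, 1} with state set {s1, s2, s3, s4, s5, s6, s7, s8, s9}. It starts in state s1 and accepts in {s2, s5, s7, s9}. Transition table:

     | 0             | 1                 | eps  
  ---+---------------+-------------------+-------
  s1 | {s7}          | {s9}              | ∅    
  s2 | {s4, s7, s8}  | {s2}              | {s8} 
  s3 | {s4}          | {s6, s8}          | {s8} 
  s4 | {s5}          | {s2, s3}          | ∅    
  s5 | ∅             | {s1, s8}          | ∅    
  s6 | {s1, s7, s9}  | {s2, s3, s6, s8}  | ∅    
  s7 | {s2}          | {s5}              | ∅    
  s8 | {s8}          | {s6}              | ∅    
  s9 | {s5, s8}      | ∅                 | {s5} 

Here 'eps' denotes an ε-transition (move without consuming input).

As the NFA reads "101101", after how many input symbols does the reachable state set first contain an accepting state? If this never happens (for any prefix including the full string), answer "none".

1

Start in {s1}.
Read '1': {s1} → {s5, s9}.
None of the earlier sets intersect F, but {s5, s9} does.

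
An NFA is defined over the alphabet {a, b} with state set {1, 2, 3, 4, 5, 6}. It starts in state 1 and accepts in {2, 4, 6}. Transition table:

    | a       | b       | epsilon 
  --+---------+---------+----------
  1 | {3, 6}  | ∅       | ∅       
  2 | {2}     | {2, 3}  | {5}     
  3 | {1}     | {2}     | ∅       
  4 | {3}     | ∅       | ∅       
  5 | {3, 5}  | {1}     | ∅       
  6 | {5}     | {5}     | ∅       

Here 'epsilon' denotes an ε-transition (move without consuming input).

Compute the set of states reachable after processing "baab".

Start in {1}.
Read 'b': 1→∅; now ∅.
The set is empty and remains empty for the remaining 3 symbols.

∅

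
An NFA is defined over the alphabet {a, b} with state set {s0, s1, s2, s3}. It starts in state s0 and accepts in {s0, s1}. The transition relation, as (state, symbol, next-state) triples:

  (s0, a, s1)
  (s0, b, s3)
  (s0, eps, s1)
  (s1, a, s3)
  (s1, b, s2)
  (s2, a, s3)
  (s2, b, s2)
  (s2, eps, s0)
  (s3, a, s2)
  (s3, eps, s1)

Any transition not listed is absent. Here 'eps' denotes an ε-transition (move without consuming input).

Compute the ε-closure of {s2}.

{s0, s1, s2}

Begin with {s2}.
ε-move s2 → s0; add s0.
ε-move s0 → s1; add s1.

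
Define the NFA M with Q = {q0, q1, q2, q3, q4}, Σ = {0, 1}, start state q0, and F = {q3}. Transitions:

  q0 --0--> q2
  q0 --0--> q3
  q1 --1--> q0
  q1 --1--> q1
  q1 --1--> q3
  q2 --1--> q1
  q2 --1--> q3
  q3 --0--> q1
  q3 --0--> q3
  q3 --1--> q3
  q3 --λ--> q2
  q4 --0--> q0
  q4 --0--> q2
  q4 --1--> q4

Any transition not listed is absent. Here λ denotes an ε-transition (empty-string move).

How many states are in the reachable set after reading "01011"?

Start in {q0}.
Read '0': {q0} → {q2, q3}.
Read '1': {q2, q3} → {q1, q2, q3}.
Read '0': {q1, q2, q3} → {q1, q2, q3}.
Read '1': {q1, q2, q3} → {q0, q1, q2, q3}.
Read '1': {q0, q1, q2, q3} → {q0, q1, q2, q3}.
That set has 4 states.

4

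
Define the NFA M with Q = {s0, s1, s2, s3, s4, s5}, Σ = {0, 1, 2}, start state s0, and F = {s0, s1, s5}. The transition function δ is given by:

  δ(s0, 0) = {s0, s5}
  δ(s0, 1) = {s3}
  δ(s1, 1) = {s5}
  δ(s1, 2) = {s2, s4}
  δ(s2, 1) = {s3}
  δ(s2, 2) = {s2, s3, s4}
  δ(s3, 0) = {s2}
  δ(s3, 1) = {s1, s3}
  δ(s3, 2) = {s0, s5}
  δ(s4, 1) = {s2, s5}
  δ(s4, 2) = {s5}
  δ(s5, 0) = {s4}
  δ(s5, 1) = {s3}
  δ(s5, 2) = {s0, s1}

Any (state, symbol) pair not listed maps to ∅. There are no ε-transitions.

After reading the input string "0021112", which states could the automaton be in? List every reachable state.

Start in {s0}.
Read '0': {s0} → {s0, s5}.
Read '0': {s0, s5} → {s0, s4, s5}.
Read '2': {s0, s4, s5} → {s0, s1, s5}.
Read '1': {s0, s1, s5} → {s3, s5}.
Read '1': {s3, s5} → {s1, s3}.
Read '1': {s1, s3} → {s1, s3, s5}.
Read '2': {s1, s3, s5} → {s0, s1, s2, s4, s5}.

{s0, s1, s2, s4, s5}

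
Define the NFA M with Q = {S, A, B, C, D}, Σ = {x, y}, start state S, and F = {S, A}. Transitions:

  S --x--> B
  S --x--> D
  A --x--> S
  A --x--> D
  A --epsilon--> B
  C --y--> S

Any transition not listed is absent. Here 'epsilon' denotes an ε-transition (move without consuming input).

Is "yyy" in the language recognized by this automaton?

No

Start in {S}.
Read 'y': S→∅; now ∅.
The set is empty and remains empty for the remaining 2 symbols.
The final set ∅ contains no accepting state.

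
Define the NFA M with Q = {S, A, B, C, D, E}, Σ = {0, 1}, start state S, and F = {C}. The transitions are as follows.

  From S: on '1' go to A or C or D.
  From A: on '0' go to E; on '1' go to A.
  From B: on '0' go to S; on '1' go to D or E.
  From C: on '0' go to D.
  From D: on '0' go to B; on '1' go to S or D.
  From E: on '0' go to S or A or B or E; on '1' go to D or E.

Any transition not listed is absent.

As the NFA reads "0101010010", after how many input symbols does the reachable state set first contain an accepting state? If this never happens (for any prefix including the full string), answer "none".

none

Start in {S}.
Read '0': S→∅; now ∅.
The set is empty and remains empty for the remaining 9 symbols.
No reachable set along the way intersects F.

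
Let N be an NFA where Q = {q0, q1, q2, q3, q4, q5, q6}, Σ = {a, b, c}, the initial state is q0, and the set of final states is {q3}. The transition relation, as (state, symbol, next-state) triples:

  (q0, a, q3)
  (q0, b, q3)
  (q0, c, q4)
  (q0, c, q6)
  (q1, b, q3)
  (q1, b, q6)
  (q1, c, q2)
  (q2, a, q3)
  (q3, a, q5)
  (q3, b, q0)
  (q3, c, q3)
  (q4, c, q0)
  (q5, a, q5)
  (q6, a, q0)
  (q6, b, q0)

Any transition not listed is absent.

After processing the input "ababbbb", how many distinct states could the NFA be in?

Start in {q0}.
Read 'a': q0→{q3}; now {q3}.
Read 'b': q3→{q0}; now {q0}.
Read 'a': q0→{q3}; now {q3}.
Read 'b': q3→{q0}; now {q0}.
Read 'b': q0→{q3}; now {q3}.
Read 'b': q3→{q0}; now {q0}.
Read 'b': q0→{q3}; now {q3}.
That set has 1 state.

1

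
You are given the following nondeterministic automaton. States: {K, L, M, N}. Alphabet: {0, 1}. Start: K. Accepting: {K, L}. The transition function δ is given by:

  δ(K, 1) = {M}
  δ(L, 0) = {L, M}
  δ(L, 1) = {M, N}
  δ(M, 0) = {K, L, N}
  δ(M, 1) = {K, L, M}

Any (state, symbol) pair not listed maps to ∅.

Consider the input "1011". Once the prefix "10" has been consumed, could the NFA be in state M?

No

Start in {K}.
Read '1': {K} → {M}.
Read '0': {M} → {K, L, N}.
State M is not in {K, L, N}.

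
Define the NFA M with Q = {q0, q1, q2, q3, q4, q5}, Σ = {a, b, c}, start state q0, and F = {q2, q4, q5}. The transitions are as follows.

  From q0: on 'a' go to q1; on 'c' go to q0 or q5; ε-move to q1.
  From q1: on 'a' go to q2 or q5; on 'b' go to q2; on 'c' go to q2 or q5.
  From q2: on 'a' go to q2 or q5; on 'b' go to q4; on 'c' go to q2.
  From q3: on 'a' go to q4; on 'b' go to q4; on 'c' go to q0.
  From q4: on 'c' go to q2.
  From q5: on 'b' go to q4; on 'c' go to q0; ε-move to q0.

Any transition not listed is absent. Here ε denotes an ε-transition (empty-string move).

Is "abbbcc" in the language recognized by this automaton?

No

Start: ε-closure({q0}) = {q0, q1}.
Read 'a': {q0, q1} → {q0, q1, q2, q5}.
Read 'b': {q0, q1, q2, q5} → {q2, q4}.
Read 'b': {q2, q4} → {q4}.
Read 'b': {q4} → ∅.
The set is empty and remains empty for the remaining 2 symbols.
The final set ∅ contains no accepting state.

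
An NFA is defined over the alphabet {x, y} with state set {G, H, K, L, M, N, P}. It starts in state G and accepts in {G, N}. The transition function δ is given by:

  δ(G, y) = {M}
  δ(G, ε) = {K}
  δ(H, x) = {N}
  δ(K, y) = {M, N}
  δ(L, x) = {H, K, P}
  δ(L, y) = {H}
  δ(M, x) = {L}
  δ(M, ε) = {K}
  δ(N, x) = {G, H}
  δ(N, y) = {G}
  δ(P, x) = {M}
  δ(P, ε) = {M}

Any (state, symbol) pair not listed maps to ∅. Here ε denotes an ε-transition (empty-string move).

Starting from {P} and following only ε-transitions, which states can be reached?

{K, M, P}

Begin with {P}.
ε-move P → M; add M.
ε-move M → K; add K.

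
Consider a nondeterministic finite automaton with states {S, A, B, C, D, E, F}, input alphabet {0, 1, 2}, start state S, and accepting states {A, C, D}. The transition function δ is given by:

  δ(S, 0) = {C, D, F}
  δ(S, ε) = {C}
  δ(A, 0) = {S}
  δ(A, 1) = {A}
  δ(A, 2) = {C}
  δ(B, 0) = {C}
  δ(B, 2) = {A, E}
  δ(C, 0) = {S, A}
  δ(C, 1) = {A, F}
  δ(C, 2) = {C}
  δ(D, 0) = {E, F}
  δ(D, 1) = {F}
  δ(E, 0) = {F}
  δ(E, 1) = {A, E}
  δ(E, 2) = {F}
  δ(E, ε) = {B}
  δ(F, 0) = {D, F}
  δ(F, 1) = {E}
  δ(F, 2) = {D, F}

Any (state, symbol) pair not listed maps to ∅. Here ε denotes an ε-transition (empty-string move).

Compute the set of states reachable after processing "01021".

{A, B, E, F}

Start: ε-closure({S}) = {S, C}.
Read '0': S→{C, D, F}, C→{S, A}; now {S, A, C, D, F}.
Read '1': S→∅, A→{A}, C→{A, F}, D→{F}, F→{E}; union {A, E, F}; ε-closure = {A, B, E, F}.
Read '0': A→{S}, B→{C}, E→{F}, F→{D, F}; now {S, C, D, F}.
Read '2': S→∅, C→{C}, D→∅, F→{D, F}; now {C, D, F}.
Read '1': C→{A, F}, D→{F}, F→{E}; union {A, E, F}; ε-closure = {A, B, E, F}.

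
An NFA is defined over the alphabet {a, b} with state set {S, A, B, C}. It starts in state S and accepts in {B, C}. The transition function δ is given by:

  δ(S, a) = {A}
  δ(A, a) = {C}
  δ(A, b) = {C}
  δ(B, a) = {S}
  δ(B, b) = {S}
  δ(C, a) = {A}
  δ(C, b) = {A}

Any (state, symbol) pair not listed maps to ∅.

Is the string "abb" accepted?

No

Start in {S}.
Read 'a': {S} → {A}.
Read 'b': {A} → {C}.
Read 'b': {C} → {A}.
The final set {A} contains no accepting state.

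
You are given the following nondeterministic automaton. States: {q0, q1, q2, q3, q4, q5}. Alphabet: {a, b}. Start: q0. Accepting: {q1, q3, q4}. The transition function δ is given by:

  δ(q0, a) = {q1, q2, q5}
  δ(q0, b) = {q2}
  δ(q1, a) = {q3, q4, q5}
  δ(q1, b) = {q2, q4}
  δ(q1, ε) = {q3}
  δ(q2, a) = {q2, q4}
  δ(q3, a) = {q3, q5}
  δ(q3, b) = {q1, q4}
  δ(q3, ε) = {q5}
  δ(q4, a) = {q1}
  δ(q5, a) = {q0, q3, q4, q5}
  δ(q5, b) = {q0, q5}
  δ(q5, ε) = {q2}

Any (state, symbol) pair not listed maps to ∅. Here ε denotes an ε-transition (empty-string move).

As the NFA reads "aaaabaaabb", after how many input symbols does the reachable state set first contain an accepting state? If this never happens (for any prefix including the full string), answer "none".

1

Start in {q0}.
Read 'a': q0→{q1, q2, q5}; union {q1, q2, q5}; ε-closure = {q1, q2, q3, q5}.
None of the earlier sets intersect F, but {q1, q2, q3, q5} does.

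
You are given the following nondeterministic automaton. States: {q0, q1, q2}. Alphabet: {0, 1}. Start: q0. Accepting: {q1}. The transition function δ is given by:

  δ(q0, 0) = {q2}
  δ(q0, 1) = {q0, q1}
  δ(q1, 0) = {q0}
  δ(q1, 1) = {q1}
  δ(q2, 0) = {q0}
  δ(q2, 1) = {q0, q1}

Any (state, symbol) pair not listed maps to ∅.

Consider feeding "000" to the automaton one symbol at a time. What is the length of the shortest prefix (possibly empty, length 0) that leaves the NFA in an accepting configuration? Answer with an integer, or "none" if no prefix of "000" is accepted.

none

Start in {q0}.
Read '0': q0→{q2}; now {q2}.
Read '0': q2→{q0}; now {q0}.
Read '0': q0→{q2}; now {q2}.
No reachable set along the way intersects F.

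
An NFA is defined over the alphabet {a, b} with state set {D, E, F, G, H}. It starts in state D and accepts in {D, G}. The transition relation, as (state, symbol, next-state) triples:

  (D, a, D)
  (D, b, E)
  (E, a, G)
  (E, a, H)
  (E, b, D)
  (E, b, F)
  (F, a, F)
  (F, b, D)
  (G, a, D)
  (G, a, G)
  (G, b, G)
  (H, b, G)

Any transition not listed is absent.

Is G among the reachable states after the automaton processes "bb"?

Start in {D}.
Read 'b': D→{E}; now {E}.
Read 'b': E→{D, F}; now {D, F}.
State G is not in {D, F}.

No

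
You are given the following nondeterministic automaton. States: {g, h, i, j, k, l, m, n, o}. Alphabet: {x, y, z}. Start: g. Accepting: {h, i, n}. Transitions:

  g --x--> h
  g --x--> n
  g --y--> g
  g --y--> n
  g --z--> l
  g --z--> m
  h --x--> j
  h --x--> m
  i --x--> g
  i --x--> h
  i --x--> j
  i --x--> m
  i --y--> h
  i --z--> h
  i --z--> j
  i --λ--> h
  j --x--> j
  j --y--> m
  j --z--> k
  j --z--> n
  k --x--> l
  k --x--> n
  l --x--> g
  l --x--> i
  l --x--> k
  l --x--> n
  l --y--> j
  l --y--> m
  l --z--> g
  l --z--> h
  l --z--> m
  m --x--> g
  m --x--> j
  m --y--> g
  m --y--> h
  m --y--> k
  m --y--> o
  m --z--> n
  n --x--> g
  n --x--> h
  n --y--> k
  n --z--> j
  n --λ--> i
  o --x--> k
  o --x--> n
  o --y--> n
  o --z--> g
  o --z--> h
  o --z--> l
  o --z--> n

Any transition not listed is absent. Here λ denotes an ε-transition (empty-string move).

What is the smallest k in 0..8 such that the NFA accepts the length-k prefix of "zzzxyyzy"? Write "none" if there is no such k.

2

Start in {g}.
Read 'z': {g} → {l, m}.
Read 'z': {l, m} → {g, h, i, m, n}.
None of the earlier sets intersect F, but {g, h, i, m, n} does.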